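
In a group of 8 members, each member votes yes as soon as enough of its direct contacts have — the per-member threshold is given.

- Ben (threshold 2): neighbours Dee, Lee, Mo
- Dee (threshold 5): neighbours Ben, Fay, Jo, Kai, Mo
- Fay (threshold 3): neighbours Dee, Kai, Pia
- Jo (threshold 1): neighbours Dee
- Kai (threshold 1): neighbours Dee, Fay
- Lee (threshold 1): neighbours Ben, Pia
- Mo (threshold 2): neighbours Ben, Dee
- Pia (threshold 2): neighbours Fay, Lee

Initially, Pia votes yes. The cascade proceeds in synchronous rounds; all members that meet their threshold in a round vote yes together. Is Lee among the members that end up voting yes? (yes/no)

yes

Round 1 — Pia votes yes (initial).
Round 2 — checking thresholds:
  Fay: 1 of 3 neighbours < 3, not yet.
  Lee: 1 of 2 neighbours ≥ 1, votes yes.
Round 3 — no new yes votes; cascade stops.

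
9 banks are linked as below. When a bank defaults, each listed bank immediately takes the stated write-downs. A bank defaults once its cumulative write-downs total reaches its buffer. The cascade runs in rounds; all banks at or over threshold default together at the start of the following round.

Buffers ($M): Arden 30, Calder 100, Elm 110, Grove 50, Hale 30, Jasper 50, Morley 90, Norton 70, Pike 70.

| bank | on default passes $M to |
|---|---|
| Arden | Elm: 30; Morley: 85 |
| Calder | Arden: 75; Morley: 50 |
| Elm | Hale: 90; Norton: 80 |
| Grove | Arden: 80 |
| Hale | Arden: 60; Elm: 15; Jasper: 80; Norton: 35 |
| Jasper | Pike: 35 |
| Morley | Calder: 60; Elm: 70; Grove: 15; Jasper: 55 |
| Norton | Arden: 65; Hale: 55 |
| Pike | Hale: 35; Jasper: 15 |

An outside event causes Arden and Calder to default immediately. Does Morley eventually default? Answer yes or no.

Round 1 — Arden, Calder default (initial).
  Elm: +30 → 30 < 110
  Morley: +85+50 → 135 ≥ 90
Round 2 — Morley defaults.
  Elm: +70 → 100 < 110
  Grove: +15 → 15 < 50
  Jasper: +55 → 55 ≥ 50
Round 3 — Jasper defaults.
  Pike: +35 → 35 < 70
No further defaults.

yes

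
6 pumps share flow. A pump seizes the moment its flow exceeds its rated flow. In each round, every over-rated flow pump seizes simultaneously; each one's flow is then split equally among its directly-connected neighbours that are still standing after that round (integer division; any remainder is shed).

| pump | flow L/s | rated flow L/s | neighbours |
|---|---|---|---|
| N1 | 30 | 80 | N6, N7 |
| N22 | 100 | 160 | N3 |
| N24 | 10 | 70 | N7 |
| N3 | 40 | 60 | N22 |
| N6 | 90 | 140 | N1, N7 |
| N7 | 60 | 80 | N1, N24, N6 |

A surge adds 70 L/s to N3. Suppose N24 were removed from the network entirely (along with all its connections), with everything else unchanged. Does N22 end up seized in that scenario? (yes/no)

With N24 removed:
Round 1 — N3 at 110 > 60. N3 seizes.
  N3 sheds 110 L/s to N22: 110 each.
    N22: 100+110 = 210 > 160
Round 2 — N22 seizes.
  N22 sheds 210 L/s: no online neighbours, lost.
No further seizures.

yes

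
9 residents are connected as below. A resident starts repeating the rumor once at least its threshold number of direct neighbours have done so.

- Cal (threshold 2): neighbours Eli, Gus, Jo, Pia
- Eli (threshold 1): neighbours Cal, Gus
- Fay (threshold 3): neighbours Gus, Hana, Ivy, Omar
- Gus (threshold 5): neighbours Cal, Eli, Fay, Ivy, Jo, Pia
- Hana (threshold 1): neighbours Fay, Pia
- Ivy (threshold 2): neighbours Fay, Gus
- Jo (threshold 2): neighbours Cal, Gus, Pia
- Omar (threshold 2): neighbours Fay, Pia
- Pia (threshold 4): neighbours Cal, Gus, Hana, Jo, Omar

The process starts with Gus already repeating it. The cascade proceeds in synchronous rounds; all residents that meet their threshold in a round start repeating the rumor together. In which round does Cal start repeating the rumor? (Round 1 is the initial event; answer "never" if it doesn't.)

3

Round 1 — Gus starts repeating the rumor (initial).
Round 2 — checking thresholds:
  Cal: 1 of 4 neighbours < 2, holds.
  Eli: 1 of 2 neighbours ≥ 1, starts repeating the rumor.
  Fay: 1 of 4 neighbours < 3, holds.
  Ivy: 1 of 2 neighbours < 2, holds.
  Jo: 1 of 3 neighbours < 2, holds.
  Pia: 1 of 5 neighbours < 4, holds.
Round 3 — checking thresholds:
  Cal: 2 of 4 neighbours ≥ 2, starts repeating the rumor.
  Fay: 1 of 4 neighbours < 3, holds.
  Ivy: 1 of 2 neighbours < 2, holds.
  Jo: 1 of 3 neighbours < 2, holds.
  Pia: 1 of 5 neighbours < 4, holds.
Round 4 — checking thresholds:
  Fay: 1 of 4 neighbours < 3, holds.
  Ivy: 1 of 2 neighbours < 2, holds.
  Jo: 2 of 3 neighbours ≥ 2, starts repeating the rumor.
  Pia: 2 of 5 neighbours < 4, holds.
Round 5 — no new spreads; cascade stops.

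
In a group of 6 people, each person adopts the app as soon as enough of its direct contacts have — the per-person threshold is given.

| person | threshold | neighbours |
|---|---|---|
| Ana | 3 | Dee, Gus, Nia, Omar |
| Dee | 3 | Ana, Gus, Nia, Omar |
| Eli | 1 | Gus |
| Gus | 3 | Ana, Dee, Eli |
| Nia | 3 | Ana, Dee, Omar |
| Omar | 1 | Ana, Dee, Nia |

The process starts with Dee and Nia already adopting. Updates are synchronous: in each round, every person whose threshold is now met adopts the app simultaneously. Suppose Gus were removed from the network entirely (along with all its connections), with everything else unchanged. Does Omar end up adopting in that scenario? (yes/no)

With Gus removed:
Round 1 — Dee, Nia adopt the app (initial).
Round 2 — checking thresholds:
  Ana: 2 of 3 neighbours < 3, holds.
  Omar: 2 of 3 neighbours ≥ 1, adopts the app.
Round 3 — checking thresholds:
  Ana: 3 of 3 neighbours ≥ 3, adopts the app.
Round 4 — no new adoptions; cascade stops.

yes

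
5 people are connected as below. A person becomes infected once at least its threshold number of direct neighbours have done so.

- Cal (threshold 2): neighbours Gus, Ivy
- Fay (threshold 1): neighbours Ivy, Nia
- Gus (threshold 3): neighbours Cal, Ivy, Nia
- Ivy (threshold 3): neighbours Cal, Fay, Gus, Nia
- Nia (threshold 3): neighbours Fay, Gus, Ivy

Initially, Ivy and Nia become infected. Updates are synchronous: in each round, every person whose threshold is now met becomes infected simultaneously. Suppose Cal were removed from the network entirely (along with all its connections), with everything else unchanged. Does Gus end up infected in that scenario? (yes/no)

With Cal removed:
Round 1 — Ivy, Nia become infected (initial).
Round 2 — checking thresholds:
  Fay: 2 of 2 neighbours ≥ 1, becomes infected.
  Gus: 2 of 2 neighbours < 3, below threshold.
Round 3 — no new infections; cascade stops.

no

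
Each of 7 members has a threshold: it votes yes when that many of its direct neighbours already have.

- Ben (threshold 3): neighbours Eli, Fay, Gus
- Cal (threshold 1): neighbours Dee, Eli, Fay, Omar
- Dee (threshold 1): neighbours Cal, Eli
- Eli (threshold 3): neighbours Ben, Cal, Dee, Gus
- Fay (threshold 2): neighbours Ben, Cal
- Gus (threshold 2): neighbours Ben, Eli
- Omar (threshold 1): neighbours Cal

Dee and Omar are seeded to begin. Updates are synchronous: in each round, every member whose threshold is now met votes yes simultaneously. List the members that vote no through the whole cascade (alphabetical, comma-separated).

Ben, Eli, Fay, Gus

Round 1 — Dee, Omar vote yes (initial).
Round 2 — checking thresholds:
  Cal: 2 of 4 neighbours ≥ 1, votes yes.
  Eli: 1 of 4 neighbours < 3, below threshold.
Round 3 — no new yes votes; cascade stops.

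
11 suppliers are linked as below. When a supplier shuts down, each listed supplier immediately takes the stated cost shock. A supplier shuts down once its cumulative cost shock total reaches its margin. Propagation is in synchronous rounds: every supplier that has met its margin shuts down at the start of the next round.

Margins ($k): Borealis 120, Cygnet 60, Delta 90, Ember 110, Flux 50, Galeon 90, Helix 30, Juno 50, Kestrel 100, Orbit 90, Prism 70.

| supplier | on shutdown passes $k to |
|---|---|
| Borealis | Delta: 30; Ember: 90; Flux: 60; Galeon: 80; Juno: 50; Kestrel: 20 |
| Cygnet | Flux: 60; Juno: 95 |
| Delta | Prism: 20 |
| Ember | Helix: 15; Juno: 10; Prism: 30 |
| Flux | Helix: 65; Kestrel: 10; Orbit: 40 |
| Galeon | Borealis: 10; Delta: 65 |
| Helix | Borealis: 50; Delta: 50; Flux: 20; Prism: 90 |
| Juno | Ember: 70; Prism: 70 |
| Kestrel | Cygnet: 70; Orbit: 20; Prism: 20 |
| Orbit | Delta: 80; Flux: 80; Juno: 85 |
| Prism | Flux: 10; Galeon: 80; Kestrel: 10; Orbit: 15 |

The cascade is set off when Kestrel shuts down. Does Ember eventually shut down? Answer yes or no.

no

Round 1 — Kestrel shuts down (initial).
  Cygnet: +70 → 70 ≥ 60
  Orbit: +20 → 20 < 90
  Prism: +20 → 20 < 70
Round 2 — Cygnet shuts down.
  Flux: +60 → 60 ≥ 50
  Juno: +95 → 95 ≥ 50
Round 3 — Flux, Juno shut down.
  Ember: +70 → 70 < 110
  Helix: +65 → 65 ≥ 30
  Orbit: +40 → 60 < 90
  Prism: +70 → 90 ≥ 70
Round 4 — Helix, Prism shut down.
  Borealis: +50 → 50 < 120
  Delta: +50 → 50 < 90
  Galeon: +80 → 80 < 90
  Orbit: +15 → 75 < 90
No further shutdowns.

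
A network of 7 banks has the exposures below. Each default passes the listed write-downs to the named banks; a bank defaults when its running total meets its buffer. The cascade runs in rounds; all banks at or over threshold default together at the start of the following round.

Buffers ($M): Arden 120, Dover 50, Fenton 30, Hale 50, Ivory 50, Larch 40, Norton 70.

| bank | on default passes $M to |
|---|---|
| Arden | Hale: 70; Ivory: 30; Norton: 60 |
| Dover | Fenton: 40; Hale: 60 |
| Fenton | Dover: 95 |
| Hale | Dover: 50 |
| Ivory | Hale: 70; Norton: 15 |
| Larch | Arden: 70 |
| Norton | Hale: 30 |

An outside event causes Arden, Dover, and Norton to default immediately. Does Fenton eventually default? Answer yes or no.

yes

Round 1 — Arden, Dover, Norton default (initial).
  Fenton: +40 → 40 ≥ 30
  Hale: +70+60+30 → 160 ≥ 50
  Ivory: +30 → 30 < 50
Round 2 — Fenton, Hale default.
No further defaults.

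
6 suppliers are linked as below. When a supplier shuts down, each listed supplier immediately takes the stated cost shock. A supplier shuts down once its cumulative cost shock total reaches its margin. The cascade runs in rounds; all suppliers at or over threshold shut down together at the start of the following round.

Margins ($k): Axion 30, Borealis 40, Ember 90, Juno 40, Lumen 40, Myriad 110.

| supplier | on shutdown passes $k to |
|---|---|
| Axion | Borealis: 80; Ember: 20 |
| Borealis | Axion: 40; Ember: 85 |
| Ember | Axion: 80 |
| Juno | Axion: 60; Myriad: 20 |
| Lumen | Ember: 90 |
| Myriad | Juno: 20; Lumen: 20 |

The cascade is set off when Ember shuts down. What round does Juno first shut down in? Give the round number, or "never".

never

Round 1 — Ember shuts down (initial).
  Axion: +80 → 80 ≥ 30
Round 2 — Axion shuts down.
  Borealis: +80 → 80 ≥ 40
Round 3 — Borealis shuts down.
No further shutdowns.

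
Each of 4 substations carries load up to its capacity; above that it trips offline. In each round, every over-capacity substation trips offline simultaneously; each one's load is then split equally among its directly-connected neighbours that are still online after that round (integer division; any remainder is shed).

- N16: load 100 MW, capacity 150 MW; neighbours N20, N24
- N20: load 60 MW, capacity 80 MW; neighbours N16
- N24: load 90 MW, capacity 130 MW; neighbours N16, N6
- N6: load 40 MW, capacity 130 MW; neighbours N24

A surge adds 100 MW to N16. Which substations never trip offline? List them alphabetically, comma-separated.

none

Round 1 — N16 at 200 > 150. N16 trips offline.
  N16 sheds 200 MW to N20, N24: 100 each.
    N20: 60+100 = 160 > 80
    N24: 90+100 = 190 > 130
Round 2 — N20, N24 trip offline.
  N20 sheds 160 MW: no online neighbours, lost.
  N24 sheds 190 MW to N6: 190 each.
    N6: 40+190 = 230 > 130
Round 3 — N6 trips offline.
  N6 sheds 230 MW: no online neighbours, lost.
No further trips.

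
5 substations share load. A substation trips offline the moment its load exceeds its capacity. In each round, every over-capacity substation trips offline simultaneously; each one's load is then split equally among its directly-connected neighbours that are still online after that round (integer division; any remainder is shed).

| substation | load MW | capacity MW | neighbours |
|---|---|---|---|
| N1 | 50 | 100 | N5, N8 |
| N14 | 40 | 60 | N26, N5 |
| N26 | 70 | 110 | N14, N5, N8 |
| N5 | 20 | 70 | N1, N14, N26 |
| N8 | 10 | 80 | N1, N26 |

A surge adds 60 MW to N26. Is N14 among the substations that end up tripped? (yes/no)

yes

Round 1 — N26 at 130 > 110. N26 trips offline.
  N26 sheds 130 MW to N14, N5, N8: 43 each (1 lost).
    N14: 40+43 = 83 > 60
    N5: 20+43 = 63 ≤ 70
    N8: 10+43 = 53 ≤ 80
Round 2 — N14 trips offline.
  N14 sheds 83 MW to N5: 83 each.
    N5: 63+83 = 146 > 70
Round 3 — N5 trips offline.
  N5 sheds 146 MW to N1: 146 each.
    N1: 50+146 = 196 > 100
Round 4 — N1 trips offline.
  N1 sheds 196 MW to N8: 196 each.
    N8: 53+196 = 249 > 80
Round 5 — N8 trips offline.
  N8 sheds 249 MW: no online neighbours, lost.
No further trips.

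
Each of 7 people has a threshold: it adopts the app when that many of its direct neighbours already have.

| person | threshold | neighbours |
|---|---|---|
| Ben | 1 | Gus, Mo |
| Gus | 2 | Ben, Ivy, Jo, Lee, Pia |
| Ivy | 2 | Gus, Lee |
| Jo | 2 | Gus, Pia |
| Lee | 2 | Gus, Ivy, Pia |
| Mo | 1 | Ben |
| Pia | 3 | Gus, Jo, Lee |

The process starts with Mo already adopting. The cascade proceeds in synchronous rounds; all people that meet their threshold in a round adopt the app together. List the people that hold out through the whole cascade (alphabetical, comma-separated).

Round 1 — Mo adopts the app (initial).
Round 2 — checking thresholds:
  Ben: 1 of 2 neighbours ≥ 1, adopts the app.
Round 3 — no new adoptions; cascade stops.

Gus, Ivy, Jo, Lee, Pia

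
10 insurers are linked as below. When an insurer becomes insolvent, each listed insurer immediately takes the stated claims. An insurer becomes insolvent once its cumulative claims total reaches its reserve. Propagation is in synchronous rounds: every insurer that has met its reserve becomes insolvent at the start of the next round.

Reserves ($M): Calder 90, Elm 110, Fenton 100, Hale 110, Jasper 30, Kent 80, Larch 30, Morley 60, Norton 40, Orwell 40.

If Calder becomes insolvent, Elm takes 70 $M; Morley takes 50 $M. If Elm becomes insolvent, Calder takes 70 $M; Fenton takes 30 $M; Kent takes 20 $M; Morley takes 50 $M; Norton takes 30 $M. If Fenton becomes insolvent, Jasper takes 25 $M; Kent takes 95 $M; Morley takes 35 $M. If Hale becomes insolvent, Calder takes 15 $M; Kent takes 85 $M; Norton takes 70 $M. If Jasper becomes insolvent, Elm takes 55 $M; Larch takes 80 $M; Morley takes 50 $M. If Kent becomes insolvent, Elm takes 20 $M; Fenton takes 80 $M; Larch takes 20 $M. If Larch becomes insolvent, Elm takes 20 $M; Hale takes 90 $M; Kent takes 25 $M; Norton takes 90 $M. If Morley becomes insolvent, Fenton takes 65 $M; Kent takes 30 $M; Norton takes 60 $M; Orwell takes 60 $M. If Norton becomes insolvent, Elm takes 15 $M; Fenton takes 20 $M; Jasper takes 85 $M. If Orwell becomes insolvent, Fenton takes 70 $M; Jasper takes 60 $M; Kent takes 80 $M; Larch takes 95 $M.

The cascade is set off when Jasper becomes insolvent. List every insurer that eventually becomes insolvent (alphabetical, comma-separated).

Round 1 — Jasper becomes insolvent (initial).
  Elm: +55 → 55 < 110
  Larch: +80 → 80 ≥ 30
  Morley: +50 → 50 < 60
Round 2 — Larch becomes insolvent.
  Elm: +20 → 75 < 110
  Hale: +90 → 90 < 110
  Kent: +25 → 25 < 80
  Norton: +90 → 90 ≥ 40
Round 3 — Norton becomes insolvent.
  Elm: +15 → 90 < 110
  Fenton: +20 → 20 < 100
No further insolvencies.

Jasper, Larch, Norton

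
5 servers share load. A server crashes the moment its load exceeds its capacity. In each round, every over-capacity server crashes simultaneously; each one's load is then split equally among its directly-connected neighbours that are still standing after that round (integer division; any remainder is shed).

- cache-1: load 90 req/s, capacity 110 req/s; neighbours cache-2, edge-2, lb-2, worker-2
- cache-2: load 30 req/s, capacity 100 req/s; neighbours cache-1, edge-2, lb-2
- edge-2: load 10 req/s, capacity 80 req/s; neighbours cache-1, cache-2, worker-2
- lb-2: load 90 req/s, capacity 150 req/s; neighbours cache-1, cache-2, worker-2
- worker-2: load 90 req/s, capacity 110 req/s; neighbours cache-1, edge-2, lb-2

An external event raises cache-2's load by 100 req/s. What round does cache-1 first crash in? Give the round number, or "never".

2

Round 1 — cache-2 at 130 > 100. cache-2 crashes.
  cache-2 sheds 130 req/s to cache-1, edge-2, lb-2: 43 each (1 lost).
    cache-1: 90+43 = 133 > 110
    edge-2: 10+43 = 53 ≤ 80
    lb-2: 90+43 = 133 ≤ 150
Round 2 — cache-1 crashes.
  cache-1 sheds 133 req/s to edge-2, lb-2, worker-2: 44 each (1 lost).
    edge-2: 53+44 = 97 > 80
    lb-2: 133+44 = 177 > 150
    worker-2: 90+44 = 134 > 110
Round 3 — edge-2, lb-2, worker-2 crash.
  edge-2 sheds 97 req/s: no online neighbours, lost.
  lb-2 sheds 177 req/s: no online neighbours, lost.
  worker-2 sheds 134 req/s: no online neighbours, lost.
No further crashes.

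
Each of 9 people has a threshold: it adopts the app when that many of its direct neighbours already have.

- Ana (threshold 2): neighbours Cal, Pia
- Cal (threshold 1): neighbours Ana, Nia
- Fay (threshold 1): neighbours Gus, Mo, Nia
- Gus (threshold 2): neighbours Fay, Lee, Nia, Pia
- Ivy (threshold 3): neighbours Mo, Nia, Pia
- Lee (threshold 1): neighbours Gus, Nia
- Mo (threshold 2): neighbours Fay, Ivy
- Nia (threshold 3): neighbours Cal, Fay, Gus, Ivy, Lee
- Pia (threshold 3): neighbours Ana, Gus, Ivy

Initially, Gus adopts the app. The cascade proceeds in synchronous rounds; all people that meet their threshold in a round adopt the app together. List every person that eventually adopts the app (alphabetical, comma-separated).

Cal, Fay, Gus, Lee, Nia

Round 1 — Gus adopts the app (initial).
Round 2 — checking thresholds:
  Fay: 1 of 3 neighbours ≥ 1, adopts the app.
  Lee: 1 of 2 neighbours ≥ 1, adopts the app.
  Nia: 1 of 5 neighbours < 3, below threshold.
  Pia: 1 of 3 neighbours < 3, below threshold.
Round 3 — checking thresholds:
  Mo: 1 of 2 neighbours < 2, below threshold.
  Nia: 3 of 5 neighbours ≥ 3, adopts the app.
  Pia: 1 of 3 neighbours < 3, below threshold.
Round 4 — checking thresholds:
  Cal: 1 of 2 neighbours ≥ 1, adopts the app.
  Ivy: 1 of 3 neighbours < 3, below threshold.
  Mo: 1 of 2 neighbours < 2, below threshold.
  Pia: 1 of 3 neighbours < 3, below threshold.
Round 5 — no new adoptions; cascade stops.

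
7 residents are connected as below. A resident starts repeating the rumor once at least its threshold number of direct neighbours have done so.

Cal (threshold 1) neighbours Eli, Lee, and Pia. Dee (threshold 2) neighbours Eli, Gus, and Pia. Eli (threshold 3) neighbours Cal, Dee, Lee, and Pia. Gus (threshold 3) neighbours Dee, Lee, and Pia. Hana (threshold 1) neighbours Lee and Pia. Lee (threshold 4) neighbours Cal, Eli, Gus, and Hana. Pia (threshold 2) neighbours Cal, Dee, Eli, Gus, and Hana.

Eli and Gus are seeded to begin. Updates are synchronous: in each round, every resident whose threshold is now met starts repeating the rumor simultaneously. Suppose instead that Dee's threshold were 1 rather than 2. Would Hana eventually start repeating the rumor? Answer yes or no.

With Dee's threshold at 1:
Round 1 — Eli, Gus start repeating the rumor (initial).
Round 2 — checking thresholds:
  Cal: 1 of 3 neighbours ≥ 1, starts repeating the rumor.
  Dee: 2 of 3 neighbours ≥ 1, starts repeating the rumor.
  Lee: 2 of 4 neighbours < 4, below threshold.
  Pia: 2 of 5 neighbours ≥ 2, starts repeating the rumor.
Round 3 — checking thresholds:
  Hana: 1 of 2 neighbours ≥ 1, starts repeating the rumor.
  Lee: 3 of 4 neighbours < 4, below threshold.
Round 4 — checking thresholds:
  Lee: 4 of 4 neighbours ≥ 4, starts repeating the rumor.
Round 5 — no new spreads; cascade stops.

yes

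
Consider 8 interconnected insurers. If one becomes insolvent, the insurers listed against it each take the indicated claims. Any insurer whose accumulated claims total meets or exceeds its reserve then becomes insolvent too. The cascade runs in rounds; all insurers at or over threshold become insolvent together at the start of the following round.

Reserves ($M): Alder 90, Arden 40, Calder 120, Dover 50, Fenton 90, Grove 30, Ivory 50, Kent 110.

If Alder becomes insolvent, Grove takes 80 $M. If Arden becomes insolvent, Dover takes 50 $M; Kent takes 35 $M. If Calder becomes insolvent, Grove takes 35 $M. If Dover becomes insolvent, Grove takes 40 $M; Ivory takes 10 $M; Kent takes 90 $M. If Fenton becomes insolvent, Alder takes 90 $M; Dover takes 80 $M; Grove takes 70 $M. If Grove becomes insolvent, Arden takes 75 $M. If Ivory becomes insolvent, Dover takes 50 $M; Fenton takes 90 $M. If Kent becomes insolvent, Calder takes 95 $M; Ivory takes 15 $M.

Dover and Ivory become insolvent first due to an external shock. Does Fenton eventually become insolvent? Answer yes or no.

yes

Round 1 — Dover, Ivory become insolvent (initial).
  Fenton: +90 → 90 ≥ 90
  Grove: +40 → 40 ≥ 30
  Kent: +90 → 90 < 110
Round 2 — Fenton, Grove become insolvent.
  Alder: +90 → 90 ≥ 90
  Arden: +75 → 75 ≥ 40
Round 3 — Alder, Arden become insolvent.
  Kent: +35 → 125 ≥ 110
Round 4 — Kent becomes insolvent.
  Calder: +95 → 95 < 120
No further insolvencies.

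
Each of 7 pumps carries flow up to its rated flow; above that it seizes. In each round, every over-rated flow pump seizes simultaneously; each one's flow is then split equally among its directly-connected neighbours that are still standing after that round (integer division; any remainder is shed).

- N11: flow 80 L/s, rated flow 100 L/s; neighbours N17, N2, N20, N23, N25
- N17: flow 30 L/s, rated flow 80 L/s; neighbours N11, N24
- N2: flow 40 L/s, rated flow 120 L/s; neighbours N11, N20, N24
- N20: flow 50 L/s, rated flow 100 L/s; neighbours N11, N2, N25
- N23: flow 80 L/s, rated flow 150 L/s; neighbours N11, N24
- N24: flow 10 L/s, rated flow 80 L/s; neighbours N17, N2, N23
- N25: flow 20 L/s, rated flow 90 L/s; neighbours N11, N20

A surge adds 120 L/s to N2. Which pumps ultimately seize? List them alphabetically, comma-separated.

Round 1 — N2 at 160 > 120. N2 seizes.
  N2 sheds 160 L/s to N11, N20, N24: 53 each (1 lost).
    N11: 80+53 = 133 > 100
    N20: 50+53 = 103 > 100
    N24: 10+53 = 63 ≤ 80
Round 2 — N11, N20 seize.
  N11 sheds 133 L/s to N17, N23, N25: 44 each (1 lost).
    N17: 30+44 = 74 ≤ 80
    N23: 80+44 = 124 ≤ 150
    N25: 20+44 = 64 ≤ 90
  N20 sheds 103 L/s to N25: 103 each.
    N25: 64+103 = 167 > 90
Round 3 — N25 seizes.
  N25 sheds 167 L/s: no online neighbours, lost.
No further seizures.

N11, N2, N20, N25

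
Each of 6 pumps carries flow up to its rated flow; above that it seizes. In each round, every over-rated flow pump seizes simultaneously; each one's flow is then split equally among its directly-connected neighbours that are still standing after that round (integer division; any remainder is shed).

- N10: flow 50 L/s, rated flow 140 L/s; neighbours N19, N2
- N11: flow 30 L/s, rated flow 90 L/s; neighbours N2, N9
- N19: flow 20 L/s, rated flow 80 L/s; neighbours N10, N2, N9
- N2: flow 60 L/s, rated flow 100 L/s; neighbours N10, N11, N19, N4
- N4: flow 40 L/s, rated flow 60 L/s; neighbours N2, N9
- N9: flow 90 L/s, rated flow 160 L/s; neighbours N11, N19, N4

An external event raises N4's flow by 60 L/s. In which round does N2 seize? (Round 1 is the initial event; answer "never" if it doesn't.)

Round 1 — N4 at 100 > 60. N4 seizes.
  N4 sheds 100 L/s to N2, N9: 50 each.
    N2: 60+50 = 110 > 100
    N9: 90+50 = 140 ≤ 160
Round 2 — N2 seizes.
  N2 sheds 110 L/s to N10, N11, N19: 36 each (2 lost).
    N10: 50+36 = 86 ≤ 140
    N11: 30+36 = 66 ≤ 90
    N19: 20+36 = 56 ≤ 80
No further seizures.

2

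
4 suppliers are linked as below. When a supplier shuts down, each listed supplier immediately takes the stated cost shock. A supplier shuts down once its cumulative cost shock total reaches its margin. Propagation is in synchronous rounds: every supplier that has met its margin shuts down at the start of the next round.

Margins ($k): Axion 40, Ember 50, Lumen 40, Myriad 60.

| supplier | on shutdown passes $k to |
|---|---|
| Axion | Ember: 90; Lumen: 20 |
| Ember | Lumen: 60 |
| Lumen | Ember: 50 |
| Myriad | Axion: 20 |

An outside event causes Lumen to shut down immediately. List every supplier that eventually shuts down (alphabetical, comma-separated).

Round 1 — Lumen shuts down (initial).
  Ember: +50 → 50 ≥ 50
Round 2 — Ember shuts down.
No further shutdowns.

Ember, Lumen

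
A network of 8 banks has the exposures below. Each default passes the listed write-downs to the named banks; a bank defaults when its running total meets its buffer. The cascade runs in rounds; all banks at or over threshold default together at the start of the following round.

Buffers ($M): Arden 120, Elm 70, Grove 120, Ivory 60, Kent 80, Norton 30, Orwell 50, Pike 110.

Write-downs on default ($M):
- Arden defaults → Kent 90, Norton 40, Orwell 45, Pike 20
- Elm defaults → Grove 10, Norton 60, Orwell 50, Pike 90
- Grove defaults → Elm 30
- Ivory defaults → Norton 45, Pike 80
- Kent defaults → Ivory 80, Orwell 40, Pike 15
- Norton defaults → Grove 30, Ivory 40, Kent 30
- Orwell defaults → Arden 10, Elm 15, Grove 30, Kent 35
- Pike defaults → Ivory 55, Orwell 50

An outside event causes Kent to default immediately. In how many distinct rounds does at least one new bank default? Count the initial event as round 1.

Round 1 — Kent defaults (initial).
  Ivory: +80 → 80 ≥ 60
  Orwell: +40 → 40 < 50
  Pike: +15 → 15 < 110
Round 2 — Ivory defaults.
  Norton: +45 → 45 ≥ 30
  Pike: +80 → 95 < 110
Round 3 — Norton defaults.
  Grove: +30 → 30 < 120
No further defaults.

3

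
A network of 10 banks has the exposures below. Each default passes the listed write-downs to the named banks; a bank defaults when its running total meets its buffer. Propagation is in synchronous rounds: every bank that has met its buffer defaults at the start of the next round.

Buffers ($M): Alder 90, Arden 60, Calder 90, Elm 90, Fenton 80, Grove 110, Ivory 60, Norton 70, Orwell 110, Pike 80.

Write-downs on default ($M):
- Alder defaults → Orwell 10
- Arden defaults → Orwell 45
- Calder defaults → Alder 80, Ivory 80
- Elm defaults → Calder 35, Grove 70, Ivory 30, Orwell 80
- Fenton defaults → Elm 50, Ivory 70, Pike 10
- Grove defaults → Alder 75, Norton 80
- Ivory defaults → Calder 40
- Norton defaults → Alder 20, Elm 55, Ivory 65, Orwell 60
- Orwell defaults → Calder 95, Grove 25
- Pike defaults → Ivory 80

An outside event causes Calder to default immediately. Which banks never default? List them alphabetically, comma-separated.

Alder, Arden, Elm, Fenton, Grove, Norton, Orwell, Pike

Round 1 — Calder defaults (initial).
  Alder: +80 → 80 < 90
  Ivory: +80 → 80 ≥ 60
Round 2 — Ivory defaults.
No further defaults.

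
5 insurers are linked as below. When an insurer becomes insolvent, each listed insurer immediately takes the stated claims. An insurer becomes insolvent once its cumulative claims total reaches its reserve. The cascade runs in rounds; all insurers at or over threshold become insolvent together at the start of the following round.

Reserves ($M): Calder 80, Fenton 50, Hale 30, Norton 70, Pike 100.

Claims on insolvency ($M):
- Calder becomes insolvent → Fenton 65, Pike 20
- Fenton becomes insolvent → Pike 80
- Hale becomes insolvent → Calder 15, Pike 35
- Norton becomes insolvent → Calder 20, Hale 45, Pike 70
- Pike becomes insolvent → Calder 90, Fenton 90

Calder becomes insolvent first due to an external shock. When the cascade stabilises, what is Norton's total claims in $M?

Round 1 — Calder becomes insolvent (initial).
  Fenton: +65 → 65 ≥ 50
  Pike: +20 → 20 < 100
Round 2 — Fenton becomes insolvent.
  Pike: +80 → 100 ≥ 100
Round 3 — Pike becomes insolvent.
No further insolvencies.

0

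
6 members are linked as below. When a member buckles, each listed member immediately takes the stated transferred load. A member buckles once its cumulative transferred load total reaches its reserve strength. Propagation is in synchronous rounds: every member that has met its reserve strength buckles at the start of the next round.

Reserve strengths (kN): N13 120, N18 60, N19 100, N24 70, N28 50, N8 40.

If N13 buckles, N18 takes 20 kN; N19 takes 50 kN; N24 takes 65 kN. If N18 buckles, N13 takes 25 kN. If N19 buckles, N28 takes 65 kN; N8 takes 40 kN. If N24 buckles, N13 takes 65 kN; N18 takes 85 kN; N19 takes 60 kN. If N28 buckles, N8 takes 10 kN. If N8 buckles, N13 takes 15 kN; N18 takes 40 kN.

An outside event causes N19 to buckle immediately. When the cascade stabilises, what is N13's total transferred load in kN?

Round 1 — N19 buckles (initial).
  N28: +65 → 65 ≥ 50
  N8: +40 → 40 ≥ 40
Round 2 — N28, N8 buckle.
  N13: +15 → 15 < 120
  N18: +40 → 40 < 60
No further bucklings.

15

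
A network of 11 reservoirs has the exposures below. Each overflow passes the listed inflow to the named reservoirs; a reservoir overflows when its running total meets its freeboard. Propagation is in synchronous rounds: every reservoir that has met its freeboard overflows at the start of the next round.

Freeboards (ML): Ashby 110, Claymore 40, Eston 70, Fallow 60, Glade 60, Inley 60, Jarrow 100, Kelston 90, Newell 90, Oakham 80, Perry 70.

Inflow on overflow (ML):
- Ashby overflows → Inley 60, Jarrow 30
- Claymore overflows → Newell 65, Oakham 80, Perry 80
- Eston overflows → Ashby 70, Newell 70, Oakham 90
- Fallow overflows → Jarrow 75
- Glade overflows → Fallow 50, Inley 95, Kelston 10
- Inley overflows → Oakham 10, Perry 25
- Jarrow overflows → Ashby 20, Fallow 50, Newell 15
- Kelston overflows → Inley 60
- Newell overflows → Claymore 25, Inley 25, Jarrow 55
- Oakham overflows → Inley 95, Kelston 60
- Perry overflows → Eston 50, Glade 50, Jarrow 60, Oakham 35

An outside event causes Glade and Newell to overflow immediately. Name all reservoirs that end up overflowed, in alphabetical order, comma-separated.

Round 1 — Glade, Newell overflow (initial).
  Claymore: +25 → 25 < 40
  Fallow: +50 → 50 < 60
  Inley: +95+25 → 120 ≥ 60
  Jarrow: +55 → 55 < 100
  Kelston: +10 → 10 < 90
Round 2 — Inley overflows.
  Oakham: +10 → 10 < 80
  Perry: +25 → 25 < 70
No further overflows.

Glade, Inley, Newell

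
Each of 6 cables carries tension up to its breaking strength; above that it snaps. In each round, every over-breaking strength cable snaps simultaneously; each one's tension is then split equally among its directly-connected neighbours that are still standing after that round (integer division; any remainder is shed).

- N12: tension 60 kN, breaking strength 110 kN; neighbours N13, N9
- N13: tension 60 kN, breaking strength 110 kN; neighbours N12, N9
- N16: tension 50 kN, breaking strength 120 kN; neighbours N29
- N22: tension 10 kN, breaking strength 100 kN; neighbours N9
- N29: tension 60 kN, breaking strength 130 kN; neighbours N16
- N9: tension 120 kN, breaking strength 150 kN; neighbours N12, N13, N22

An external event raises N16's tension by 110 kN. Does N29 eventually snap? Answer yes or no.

Round 1 — N16 at 160 > 120. N16 snaps.
  N16 sheds 160 kN to N29: 160 each.
    N29: 60+160 = 220 > 130
Round 2 — N29 snaps.
  N29 sheds 220 kN: no online neighbours, lost.
No further breaks.

yes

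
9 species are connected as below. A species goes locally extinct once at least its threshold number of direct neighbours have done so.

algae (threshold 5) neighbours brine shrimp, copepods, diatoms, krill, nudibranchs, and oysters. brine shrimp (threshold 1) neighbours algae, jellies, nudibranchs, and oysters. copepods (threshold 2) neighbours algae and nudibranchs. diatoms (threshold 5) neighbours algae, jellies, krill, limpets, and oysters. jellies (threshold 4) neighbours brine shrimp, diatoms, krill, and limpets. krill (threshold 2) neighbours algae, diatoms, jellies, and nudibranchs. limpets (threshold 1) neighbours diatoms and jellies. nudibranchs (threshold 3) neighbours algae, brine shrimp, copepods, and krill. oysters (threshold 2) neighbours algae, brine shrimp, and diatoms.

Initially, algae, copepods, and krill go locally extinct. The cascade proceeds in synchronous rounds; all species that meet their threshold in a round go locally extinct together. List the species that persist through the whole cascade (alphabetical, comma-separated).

diatoms, jellies, limpets

Round 1 — algae, copepods, krill go locally extinct (initial).
Round 2 — checking thresholds:
  brine shrimp: 1 of 4 neighbours ≥ 1, goes locally extinct.
  diatoms: 2 of 5 neighbours < 5, below threshold.
  jellies: 1 of 4 neighbours < 4, below threshold.
  nudibranchs: 3 of 4 neighbours ≥ 3, goes locally extinct.
  oysters: 1 of 3 neighbours < 2, below threshold.
Round 3 — checking thresholds:
  diatoms: 2 of 5 neighbours < 5, below threshold.
  jellies: 2 of 4 neighbours < 4, below threshold.
  oysters: 2 of 3 neighbours ≥ 2, goes locally extinct.
Round 4 — no new extinctions; cascade stops.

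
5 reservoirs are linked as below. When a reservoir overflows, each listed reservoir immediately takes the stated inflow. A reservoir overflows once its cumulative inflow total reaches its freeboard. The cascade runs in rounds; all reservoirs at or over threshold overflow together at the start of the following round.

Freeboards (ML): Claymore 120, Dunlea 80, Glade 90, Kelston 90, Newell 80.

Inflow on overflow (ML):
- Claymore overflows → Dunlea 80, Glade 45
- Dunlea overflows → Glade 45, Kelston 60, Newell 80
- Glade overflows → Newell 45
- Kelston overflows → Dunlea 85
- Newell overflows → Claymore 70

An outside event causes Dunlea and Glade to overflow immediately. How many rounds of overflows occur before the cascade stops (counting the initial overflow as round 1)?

Round 1 — Dunlea, Glade overflow (initial).
  Kelston: +60 → 60 < 90
  Newell: +80+45 → 125 ≥ 80
Round 2 — Newell overflows.
  Claymore: +70 → 70 < 120
No further overflows.

2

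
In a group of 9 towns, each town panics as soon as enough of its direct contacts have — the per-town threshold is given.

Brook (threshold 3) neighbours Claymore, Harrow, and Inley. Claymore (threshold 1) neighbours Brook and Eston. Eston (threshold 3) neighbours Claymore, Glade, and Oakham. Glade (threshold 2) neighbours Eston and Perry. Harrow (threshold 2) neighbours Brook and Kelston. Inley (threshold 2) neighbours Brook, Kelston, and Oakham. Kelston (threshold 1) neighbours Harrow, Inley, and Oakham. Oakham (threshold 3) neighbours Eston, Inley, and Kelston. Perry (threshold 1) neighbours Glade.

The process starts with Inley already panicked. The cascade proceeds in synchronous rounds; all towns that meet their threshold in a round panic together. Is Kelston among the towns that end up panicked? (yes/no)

yes

Round 1 — Inley panics (initial).
Round 2 — checking thresholds:
  Brook: 1 of 3 neighbours < 3, below threshold.
  Kelston: 1 of 3 neighbours ≥ 1, panics.
  Oakham: 1 of 3 neighbours < 3, below threshold.
Round 3 — no new panics; cascade stops.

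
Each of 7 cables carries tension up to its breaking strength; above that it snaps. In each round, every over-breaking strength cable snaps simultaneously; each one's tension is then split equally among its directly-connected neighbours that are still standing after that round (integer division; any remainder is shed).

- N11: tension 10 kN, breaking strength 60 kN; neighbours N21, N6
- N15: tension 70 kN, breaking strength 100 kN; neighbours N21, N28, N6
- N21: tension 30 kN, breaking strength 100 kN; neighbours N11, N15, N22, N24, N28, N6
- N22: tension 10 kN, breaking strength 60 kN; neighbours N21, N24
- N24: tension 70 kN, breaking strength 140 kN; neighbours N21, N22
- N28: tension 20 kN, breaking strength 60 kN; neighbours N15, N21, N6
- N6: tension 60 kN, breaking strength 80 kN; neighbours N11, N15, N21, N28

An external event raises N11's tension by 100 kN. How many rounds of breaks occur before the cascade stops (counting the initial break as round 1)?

Round 1 — N11 at 110 > 60. N11 snaps.
  N11 sheds 110 kN to N21, N6: 55 each.
    N21: 30+55 = 85 ≤ 100
    N6: 60+55 = 115 > 80
Round 2 — N6 snaps.
  N6 sheds 115 kN to N15, N21, N28: 38 each (1 lost).
    N15: 70+38 = 108 > 100
    N21: 85+38 = 123 > 100
    N28: 20+38 = 58 ≤ 60
Round 3 — N15, N21 snap.
  N15 sheds 108 kN to N28: 108 each.
    N28: 58+108 = 166 > 60
  N21 sheds 123 kN to N22, N24, N28: 41 each.
    N22: 10+41 = 51 ≤ 60
    N24: 70+41 = 111 ≤ 140
    N28: 166+41 = 207 > 60
Round 4 — N28 snaps.
  N28 sheds 207 kN: no online neighbours, lost.
No further breaks.

4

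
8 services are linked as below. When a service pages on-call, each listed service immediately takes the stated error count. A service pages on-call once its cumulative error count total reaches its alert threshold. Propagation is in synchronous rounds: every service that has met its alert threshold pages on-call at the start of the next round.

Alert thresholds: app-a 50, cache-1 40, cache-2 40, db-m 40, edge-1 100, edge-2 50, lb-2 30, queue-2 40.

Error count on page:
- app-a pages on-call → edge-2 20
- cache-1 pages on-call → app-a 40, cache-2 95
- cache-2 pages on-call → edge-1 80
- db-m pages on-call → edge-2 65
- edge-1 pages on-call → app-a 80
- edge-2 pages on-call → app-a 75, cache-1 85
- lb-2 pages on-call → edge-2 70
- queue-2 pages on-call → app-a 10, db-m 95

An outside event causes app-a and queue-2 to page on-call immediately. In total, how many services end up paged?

Round 1 — app-a, queue-2 page on-call (initial).
  db-m: +95 → 95 ≥ 40
  edge-2: +20 → 20 < 50
Round 2 — db-m pages on-call.
  edge-2: +65 → 85 ≥ 50
Round 3 — edge-2 pages on-call.
  cache-1: +85 → 85 ≥ 40
Round 4 — cache-1 pages on-call.
  cache-2: +95 → 95 ≥ 40
Round 5 — cache-2 pages on-call.
  edge-1: +80 → 80 < 100
No further pages.

6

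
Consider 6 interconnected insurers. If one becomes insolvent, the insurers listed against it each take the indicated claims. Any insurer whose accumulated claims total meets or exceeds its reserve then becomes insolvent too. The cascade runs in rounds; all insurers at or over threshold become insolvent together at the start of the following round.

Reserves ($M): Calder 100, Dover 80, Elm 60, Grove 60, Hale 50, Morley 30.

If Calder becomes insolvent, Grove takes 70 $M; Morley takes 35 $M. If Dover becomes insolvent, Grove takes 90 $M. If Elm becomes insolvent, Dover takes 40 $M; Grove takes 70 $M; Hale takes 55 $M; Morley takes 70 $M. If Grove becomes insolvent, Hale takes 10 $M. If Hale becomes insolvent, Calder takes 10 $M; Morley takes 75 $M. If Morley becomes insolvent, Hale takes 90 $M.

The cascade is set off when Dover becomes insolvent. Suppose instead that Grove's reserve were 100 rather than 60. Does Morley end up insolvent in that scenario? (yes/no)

no

With Grove's reserve at 100:
Round 1 — Dover becomes insolvent (initial).
  Grove: +90 → 90 < 100
No further insolvencies.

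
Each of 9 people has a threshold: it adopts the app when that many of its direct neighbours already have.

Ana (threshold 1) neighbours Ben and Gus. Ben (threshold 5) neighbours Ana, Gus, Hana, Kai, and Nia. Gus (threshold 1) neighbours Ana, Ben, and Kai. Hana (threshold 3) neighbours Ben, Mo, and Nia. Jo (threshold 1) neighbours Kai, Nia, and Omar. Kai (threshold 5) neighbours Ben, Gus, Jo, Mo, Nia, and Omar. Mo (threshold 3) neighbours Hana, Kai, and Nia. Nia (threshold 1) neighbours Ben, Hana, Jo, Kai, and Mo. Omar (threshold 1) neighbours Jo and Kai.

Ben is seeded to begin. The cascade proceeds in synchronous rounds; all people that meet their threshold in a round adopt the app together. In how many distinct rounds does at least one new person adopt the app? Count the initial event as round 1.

Round 1 — Ben adopts the app (initial).
Round 2 — checking thresholds:
  Ana: 1 of 2 neighbours ≥ 1, adopts the app.
  Gus: 1 of 3 neighbours ≥ 1, adopts the app.
  Hana: 1 of 3 neighbours < 3, holds.
  Kai: 1 of 6 neighbours < 5, holds.
  Nia: 1 of 5 neighbours ≥ 1, adopts the app.
Round 3 — checking thresholds:
  Hana: 2 of 3 neighbours < 3, holds.
  Jo: 1 of 3 neighbours ≥ 1, adopts the app.
  Kai: 3 of 6 neighbours < 5, holds.
  Mo: 1 of 3 neighbours < 3, holds.
Round 4 — checking thresholds:
  Hana: 2 of 3 neighbours < 3, holds.
  Kai: 4 of 6 neighbours < 5, holds.
  Mo: 1 of 3 neighbours < 3, holds.
  Omar: 1 of 2 neighbours ≥ 1, adopts the app.
Round 5 — checking thresholds:
  Hana: 2 of 3 neighbours < 3, holds.
  Kai: 5 of 6 neighbours ≥ 5, adopts the app.
  Mo: 1 of 3 neighbours < 3, holds.
Round 6 — no new adoptions; cascade stops.

5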